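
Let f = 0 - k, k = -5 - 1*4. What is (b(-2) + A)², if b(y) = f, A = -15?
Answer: 36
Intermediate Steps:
k = -9 (k = -5 - 4 = -9)
f = 9 (f = 0 - 1*(-9) = 0 + 9 = 9)
b(y) = 9
(b(-2) + A)² = (9 - 15)² = (-6)² = 36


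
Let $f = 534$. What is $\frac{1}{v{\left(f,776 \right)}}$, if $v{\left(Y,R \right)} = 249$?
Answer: $\frac{1}{249} \approx 0.0040161$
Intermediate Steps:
$\frac{1}{v{\left(f,776 \right)}} = \frac{1}{249}$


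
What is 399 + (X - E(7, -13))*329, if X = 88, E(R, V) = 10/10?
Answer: 29022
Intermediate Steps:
E(R, V) = 1 (E(R, V) = 10*(⅒) = 1)
399 + (X - E(7, -13))*329 = 399 + (88 - 1*1)*329 = 399 + (88 - 1)*329 = 399 + 87*329 = 399 + 28623 = 29022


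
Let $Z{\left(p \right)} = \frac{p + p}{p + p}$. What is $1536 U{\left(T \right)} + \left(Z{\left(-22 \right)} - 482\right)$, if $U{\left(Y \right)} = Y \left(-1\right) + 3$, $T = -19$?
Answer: $33311$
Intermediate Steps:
$Z{\left(p \right)} = 1$ ($Z{\left(p \right)} = \frac{2 p}{2 p} = 2 p \frac{1}{2 p} = 1$)
$U{\left(Y \right)} = 3 - Y$ ($U{\left(Y \right)} = - Y + 3 = 3 - Y$)
$1536 U{\left(T \right)} + \left(Z{\left(-22 \right)} - 482\right) = 1536 \left(3 - -19\right) + \left(1 - 482\right) = 1536 \left(3 + 19\right) - 481 = 1536 \cdot 22 - 481 = 33792 - 481 = 33311$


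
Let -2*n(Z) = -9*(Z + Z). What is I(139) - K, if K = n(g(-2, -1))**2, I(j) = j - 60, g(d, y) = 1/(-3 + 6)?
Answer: 70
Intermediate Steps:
g(d, y) = 1/3
I(j) = -60 + j
n(Z) = 9*Z (n(Z) = -(-9)*(Z + Z)/2 = -(-9)*2*Z/2 = -(-9)*Z = 9*Z)
K = 9 (K = (9*(1/3))**2 = 3**2 = 9)
I(139) - K = (-60 + 139) - 1*9 = 79 - 9 = 70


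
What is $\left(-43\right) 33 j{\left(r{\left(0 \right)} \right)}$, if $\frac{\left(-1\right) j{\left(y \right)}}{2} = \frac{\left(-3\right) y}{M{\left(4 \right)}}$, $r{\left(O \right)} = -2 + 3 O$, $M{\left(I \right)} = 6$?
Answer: $2838$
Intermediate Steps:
$j{\left(y \right)} = y$ ($j{\left(y \right)} = - 2 \frac{\left(-3\right) y}{6} = - 2 - 3 y \frac{1}{6} = - 2 \left(- \frac{y}{2}\right) = y$)
$\left(-43\right) 33 j{\left(r{\left(0 \right)} \right)} = \left(-43\right) 33 \left(-2 + 3 \cdot 0\right) = - 1419 \left(-2 + 0\right) = \left(-1419\right) \left(-2\right) = 2838$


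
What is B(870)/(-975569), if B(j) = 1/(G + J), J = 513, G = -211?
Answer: -1/294621838 ≈ -3.3942e-9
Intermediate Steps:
B(j) = 1/302 (B(j) = 1/(-211 + 513) = 1/302)
B(870)/(-975569) = (1/302)/(-975569) = (1/302)*(-1/975569) = -1/294621838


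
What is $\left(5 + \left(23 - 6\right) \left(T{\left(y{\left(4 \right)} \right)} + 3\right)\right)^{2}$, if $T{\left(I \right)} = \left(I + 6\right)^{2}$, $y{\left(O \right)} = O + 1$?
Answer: $4464769$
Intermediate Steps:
$y{\left(O \right)} = 1 + O$
$T{\left(I \right)} = \left(6 + I\right)^{2}$
$\left(5 + \left(23 - 6\right) \left(T{\left(y{\left(4 \right)} \right)} + 3\right)\right)^{2} = \left(5 + \left(23 - 6\right) \left(\left(6 + \left(1 + 4\right)\right)^{2} + 3\right)\right)^{2} = \left(5 + 17 \left(\left(6 + 5\right)^{2} + 3\right)\right)^{2} = \left(5 + 17 \left(11^{2} + 3\right)\right)^{2} = \left(5 + 17 \left(121 + 3\right)\right)^{2} = \left(5 + 17 \cdot 124\right)^{2} = \left(5 + 2108\right)^{2} = 2113^{2} = 4464769$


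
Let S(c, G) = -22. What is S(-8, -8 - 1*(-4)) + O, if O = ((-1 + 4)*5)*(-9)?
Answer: -157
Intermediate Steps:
O = -135 (O = (3*5)*(-9) = 15*(-9) = -135)
S(-8, -8 - 1*(-4)) + O = -22 - 135 = -157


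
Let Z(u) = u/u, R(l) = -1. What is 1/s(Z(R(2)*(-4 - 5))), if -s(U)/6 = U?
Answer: -⅙ ≈ -0.16667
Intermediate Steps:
Z(u) = 1
s(U) = -6*U
1/s(Z(R(2)*(-4 - 5))) = 1/(-6*1) = 1/(-6) = -⅙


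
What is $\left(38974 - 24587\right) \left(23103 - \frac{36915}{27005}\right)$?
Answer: $\frac{1795093613040}{5401} \approx 3.3236 \cdot 10^{8}$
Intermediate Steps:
$\left(38974 - 24587\right) \left(23103 - \frac{36915}{27005}\right) = 14387 \left(23103 - \frac{7383}{5401}\right) = 14387 \cdot \frac{124771920}{5401} = \frac{1795093613040}{5401}$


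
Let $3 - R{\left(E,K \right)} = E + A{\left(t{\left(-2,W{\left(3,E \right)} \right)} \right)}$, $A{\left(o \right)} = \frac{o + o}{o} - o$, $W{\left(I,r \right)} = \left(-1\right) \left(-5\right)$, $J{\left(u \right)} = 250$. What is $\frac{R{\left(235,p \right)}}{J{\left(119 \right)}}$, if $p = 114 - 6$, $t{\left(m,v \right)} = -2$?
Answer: $- \frac{118}{125} \approx -0.944$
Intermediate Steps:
$W{\left(I,r \right)} = 5$
$p = 108$ ($p = 114 - 6 = 108$)
$A{\left(o \right)} = 2 - o$ ($A{\left(o \right)} = \frac{2 o}{o} - o = 2 - o$)
$R{\left(E,K \right)} = -1 - E$ ($R{\left(E,K \right)} = 3 - \left(E + \left(2 - -2\right)\right) = 3 - \left(E + \left(2 + 2\right)\right) = 3 - \left(E + 4\right) = 3 - \left(4 + E\right) = -1 - E$)
$\frac{R{\left(235,p \right)}}{J{\left(119 \right)}} = \frac{-1 - 235}{250} = \left(-1 - 235\right) \frac{1}{250} = \left(-236\right) \frac{1}{250} = - \frac{118}{125}$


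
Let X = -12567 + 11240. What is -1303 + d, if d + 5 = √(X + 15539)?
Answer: -1308 + 2*√3553 ≈ -1188.8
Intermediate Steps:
X = -1327
d = -5 + 2*√3553 (d = -5 + √(-1327 + 15539) = -5 + √14212 = -5 + 2*√3553 ≈ 114.21)
-1303 + d = -1303 + (-5 + 2*√3553) = -1308 + 2*√3553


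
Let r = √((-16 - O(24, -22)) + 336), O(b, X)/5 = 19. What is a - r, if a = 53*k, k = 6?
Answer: 303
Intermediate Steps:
O(b, X) = 95 (O(b, X) = 5*19 = 95)
r = 15 (r = √((-16 - 1*95) + 336) = √((-16 - 95) + 336) = √(-111 + 336) = √225 = 15)
a = 318 (a = 53*6 = 318)
a - r = 318 - 1*15 = 318 - 15 = 303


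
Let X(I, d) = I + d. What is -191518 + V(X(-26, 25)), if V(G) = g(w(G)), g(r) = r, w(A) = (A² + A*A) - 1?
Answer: -191517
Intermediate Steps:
w(A) = -1 + 2*A² (w(A) = (A² + A²) - 1 = 2*A² - 1 = -1 + 2*A²)
V(G) = -1 + 2*G²
-191518 + V(X(-26, 25)) = -191518 + (-1 + 2*(-26 + 25)²) = -191518 + (-1 + 2*(-1)²) = -191518 + (-1 + 2*1) = -191518 + (-1 + 2) = -191518 + 1 = -191517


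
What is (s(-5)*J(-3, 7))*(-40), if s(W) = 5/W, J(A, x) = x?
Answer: 280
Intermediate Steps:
(s(-5)*J(-3, 7))*(-40) = ((5/(-5))*7)*(-40) = ((5*(-⅕))*7)*(-40) = -1*7*(-40) = -7*(-40) = 280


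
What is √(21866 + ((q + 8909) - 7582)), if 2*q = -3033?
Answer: 3*√9634/2 ≈ 147.23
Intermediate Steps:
q = -3033/2 (q = (½)*(-3033) = -3033/2 ≈ -1516.5)
√(21866 + ((q + 8909) - 7582)) = √(21866 + ((-3033/2 + 8909) - 7582)) = √(21866 + (14785/2 - 7582)) = √(21866 - 379/2) = √(43353/2) = 3*√9634/2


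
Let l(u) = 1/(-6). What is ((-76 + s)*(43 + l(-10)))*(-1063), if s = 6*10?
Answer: 2185528/3 ≈ 7.2851e+5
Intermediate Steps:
l(u) = -⅙
s = 60
((-76 + s)*(43 + l(-10)))*(-1063) = ((-76 + 60)*(43 - ⅙))*(-1063) = -16*257/6*(-1063) = -2056/3*(-1063) = 2185528/3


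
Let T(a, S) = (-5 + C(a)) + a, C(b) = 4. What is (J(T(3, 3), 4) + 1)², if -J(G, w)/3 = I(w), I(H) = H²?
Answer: 2209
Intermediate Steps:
T(a, S) = -1 + a (T(a, S) = (-5 + 4) + a = -1 + a)
J(G, w) = -3*w²
(J(T(3, 3), 4) + 1)² = (-3*4² + 1)² = (-3*16 + 1)² = (-48 + 1)² = (-47)² = 2209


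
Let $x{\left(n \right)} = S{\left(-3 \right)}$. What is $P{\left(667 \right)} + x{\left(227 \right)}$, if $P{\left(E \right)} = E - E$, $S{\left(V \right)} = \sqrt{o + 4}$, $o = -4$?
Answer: $0$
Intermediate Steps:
$S{\left(V \right)} = 0$ ($S{\left(V \right)} = \sqrt{-4 + 4} = \sqrt{0} = 0$)
$P{\left(E \right)} = 0$
$x{\left(n \right)} = 0$
$P{\left(667 \right)} + x{\left(227 \right)} = 0 + 0 = 0$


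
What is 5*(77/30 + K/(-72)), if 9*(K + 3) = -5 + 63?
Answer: 8161/648 ≈ 12.594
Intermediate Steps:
K = 31/9 (K = -3 + (-5 + 63)/9 = -3 + (⅑)*58 = -3 + 58/9 = 31/9 ≈ 3.4444)
5*(77/30 + K/(-72)) = 5*(77/30 + (31/9)/(-72)) = 5*(77*(1/30) + (31/9)*(-1/72)) = 5*(77/30 - 31/648) = 5*(8161/3240) = 8161/648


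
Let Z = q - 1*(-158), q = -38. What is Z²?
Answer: 14400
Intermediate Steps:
Z = 120 (Z = -38 - 1*(-158) = -38 + 158 = 120)
Z² = 120² = 14400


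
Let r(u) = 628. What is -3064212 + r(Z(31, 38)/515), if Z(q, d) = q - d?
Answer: -3063584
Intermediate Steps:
-3064212 + r(Z(31, 38)/515) = -3064212 + 628 = -3063584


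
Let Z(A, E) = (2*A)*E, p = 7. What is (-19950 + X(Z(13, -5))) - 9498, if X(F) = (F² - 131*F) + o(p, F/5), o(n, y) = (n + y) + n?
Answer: 4470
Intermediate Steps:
Z(A, E) = 2*A*E
o(n, y) = y + 2*n
X(F) = 14 + F² - 654*F/5 (X(F) = (F² - 131*F) + (F/5 + 2*7) = (F² - 131*F) + (F*(⅕) + 14) = (F² - 131*F) + (F/5 + 14) = (F² - 131*F) + (14 + F/5) = 14 + F² - 654*F/5)
(-19950 + X(Z(13, -5))) - 9498 = (-19950 + (14 + (2*13*(-5))² - 1308*13*(-5)/5)) - 9498 = (-19950 + (14 + (-130)² - 654/5*(-130))) - 9498 = (-19950 + (14 + 16900 + 17004)) - 9498 = (-19950 + 33918) - 9498 = 13968 - 9498 = 4470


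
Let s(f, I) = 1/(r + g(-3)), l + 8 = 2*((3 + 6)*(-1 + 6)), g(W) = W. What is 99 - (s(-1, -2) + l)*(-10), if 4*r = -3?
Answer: 2749/3 ≈ 916.33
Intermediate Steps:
r = -¾ (r = (¼)*(-3) = -¾ ≈ -0.75000)
l = 82 (l = -8 + 2*((3 + 6)*(-1 + 6)) = -8 + 2*(9*5) = -8 + 2*45 = -8 + 90 = 82)
s(f, I) = -4/15 (s(f, I) = 1/(-¾ - 3) = 1/(-15/4) = -4/15)
99 - (s(-1, -2) + l)*(-10) = 99 - (-4/15 + 82)*(-10) = 99 - 1226*(-10)/15 = 99 - 1*(-2452/3) = 99 + 2452/3 = 2749/3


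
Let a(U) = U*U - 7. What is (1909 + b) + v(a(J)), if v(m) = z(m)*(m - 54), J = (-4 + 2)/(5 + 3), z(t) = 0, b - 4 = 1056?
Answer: 2969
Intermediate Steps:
b = 1060 (b = 4 + 1056 = 1060)
J = -¼ (J = -2/8 = -2*⅛ = -¼ ≈ -0.25000)
a(U) = -7 + U² (a(U) = U² - 7 = -7 + U²)
v(m) = 0 (v(m) = 0*(m - 54) = 0*(-54 + m) = 0)
(1909 + b) + v(a(J)) = (1909 + 1060) + 0 = 2969 + 0 = 2969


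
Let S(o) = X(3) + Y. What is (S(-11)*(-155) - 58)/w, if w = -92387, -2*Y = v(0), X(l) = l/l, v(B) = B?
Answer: 213/92387 ≈ 0.0023055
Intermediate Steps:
X(l) = 1
Y = 0 (Y = -½*0 = 0)
S(o) = 1 (S(o) = 1 + 0 = 1)
(S(-11)*(-155) - 58)/w = (1*(-155) - 58)/(-92387) = (-155 - 58)*(-1/92387) = -213*(-1/92387) = 213/92387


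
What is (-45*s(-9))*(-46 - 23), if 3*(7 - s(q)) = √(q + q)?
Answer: 21735 - 3105*I*√2 ≈ 21735.0 - 4391.1*I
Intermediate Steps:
s(q) = 7 - √2*√q/3 (s(q) = 7 - √(q + q)/3 = 7 - √2*√q/3)
(-45*s(-9))*(-46 - 23) = (-45*(7 - √2*√(-9)/3))*(-46 - 23) = -45*(7 - √2*3*I/3)*(-69) = -45*(7 - I*√2)*(-69) = (-315 + 45*I*√2)*(-69) = 21735 - 3105*I*√2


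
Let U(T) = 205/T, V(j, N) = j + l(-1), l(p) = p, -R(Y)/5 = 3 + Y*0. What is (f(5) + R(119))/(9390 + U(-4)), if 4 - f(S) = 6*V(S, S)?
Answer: -28/7471 ≈ -0.0037478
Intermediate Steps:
R(Y) = -15 (R(Y) = -5*(3 + Y*0) = -5*(3 + 0) = -5*3 = -15)
V(j, N) = -1 + j (V(j, N) = j - 1 = -1 + j)
f(S) = 10 - 6*S (f(S) = 4 - 6*(-1 + S) = 4 - (-6 + 6*S) = 4 + (6 - 6*S) = 10 - 6*S)
(f(5) + R(119))/(9390 + U(-4)) = ((10 - 6*5) - 15)/(9390 + 205/(-4)) = ((10 - 30) - 15)/(9390 + 205*(-1/4)) = (-20 - 15)/(9390 - 205/4) = -35/37355/4 = -35*4/37355 = -28/7471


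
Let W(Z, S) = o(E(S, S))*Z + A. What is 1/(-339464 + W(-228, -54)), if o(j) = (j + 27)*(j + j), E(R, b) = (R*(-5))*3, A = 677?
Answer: -1/309493107 ≈ -3.2311e-9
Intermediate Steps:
E(R, b) = -15*R (E(R, b) = -5*R*3 = -15*R)
o(j) = 2*j*(27 + j) (o(j) = (27 + j)*(2*j) = 2*j*(27 + j))
W(Z, S) = 677 - 30*S*Z*(27 - 15*S) (W(Z, S) = (2*(-15*S)*(27 - 15*S))*Z + 677 = (-30*S*(27 - 15*S))*Z + 677 = -30*S*Z*(27 - 15*S) + 677 = 677 - 30*S*Z*(27 - 15*S))
1/(-339464 + W(-228, -54)) = 1/(-339464 + (677 + 90*(-54)*(-228)*(-9 + 5*(-54)))) = 1/(-339464 + (677 + 90*(-54)*(-228)*(-9 - 270))) = 1/(-339464 + (677 + 90*(-54)*(-228)*(-279))) = 1/(-339464 + (677 - 309154320)) = 1/(-339464 - 309153643) = 1/(-309493107) = -1/309493107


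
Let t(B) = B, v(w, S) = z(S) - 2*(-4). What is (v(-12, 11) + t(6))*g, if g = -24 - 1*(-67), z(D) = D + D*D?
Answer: 6278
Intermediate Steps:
z(D) = D + D²
v(w, S) = 8 + S*(1 + S) (v(w, S) = S*(1 + S) - 2*(-4) = S*(1 + S) + 8 = 8 + S*(1 + S))
g = 43 (g = -24 + 67 = 43)
(v(-12, 11) + t(6))*g = ((8 + 11*(1 + 11)) + 6)*43 = ((8 + 11*12) + 6)*43 = ((8 + 132) + 6)*43 = (140 + 6)*43 = 146*43 = 6278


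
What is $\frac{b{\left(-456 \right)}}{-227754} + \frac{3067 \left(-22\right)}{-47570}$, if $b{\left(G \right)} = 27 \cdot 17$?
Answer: $\frac{852535487}{601903210} \approx 1.4164$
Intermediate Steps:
$b{\left(G \right)} = 459$
$\frac{b{\left(-456 \right)}}{-227754} + \frac{3067 \left(-22\right)}{-47570} = \frac{459}{-227754} + \frac{3067 \left(-22\right)}{-47570} = 459 \left(- \frac{1}{227754}\right) - - \frac{33737}{23785} = - \frac{51}{25306} + \frac{33737}{23785} = \frac{852535487}{601903210}$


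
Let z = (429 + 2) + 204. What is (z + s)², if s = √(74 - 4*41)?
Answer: 403135 + 3810*I*√10 ≈ 4.0314e+5 + 12048.0*I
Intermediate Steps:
s = 3*I*√10 (s = √(74 - 164) = √(-90) = 3*I*√10 ≈ 9.4868*I)
z = 635 (z = 431 + 204 = 635)
(z + s)² = (635 + 3*I*√10)²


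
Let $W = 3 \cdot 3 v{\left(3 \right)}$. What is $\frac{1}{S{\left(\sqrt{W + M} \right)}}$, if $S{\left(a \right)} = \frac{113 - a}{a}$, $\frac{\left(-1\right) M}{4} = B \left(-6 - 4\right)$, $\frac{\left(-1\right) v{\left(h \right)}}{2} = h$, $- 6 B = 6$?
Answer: $- \frac{94}{12863} + \frac{113 i \sqrt{94}}{12863} \approx -0.0073078 + 0.085173 i$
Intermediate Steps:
$B = -1$ ($B = \left(- \frac{1}{6}\right) 6 = -1$)
$v{\left(h \right)} = - 2 h$
$M = -40$ ($M = - 4 \left(- (-6 - 4)\right) = - 4 \left(\left(-1\right) \left(-10\right)\right) = \left(-4\right) 10 = -40$)
$W = -54$ ($W = 3 \cdot 3 \left(\left(-2\right) 3\right) = 9 \left(-6\right) = -54$)
$S{\left(a \right)} = \frac{113 - a}{a}$
$\frac{1}{S{\left(\sqrt{W + M} \right)}} = \frac{1}{\frac{1}{\sqrt{-54 - 40}} \left(113 - \sqrt{-54 - 40}\right)} = \frac{1}{\frac{1}{\sqrt{-94}} \left(113 - \sqrt{-94}\right)} = \frac{1}{\frac{1}{i \sqrt{94}} \left(113 - i \sqrt{94}\right)} = \frac{1}{- \frac{i \sqrt{94}}{94} \left(113 - i \sqrt{94}\right)} = \frac{1}{\left(- \frac{1}{94}\right) i \sqrt{94} \left(113 - i \sqrt{94}\right)} = \frac{i \sqrt{94}}{113 - i \sqrt{94}}$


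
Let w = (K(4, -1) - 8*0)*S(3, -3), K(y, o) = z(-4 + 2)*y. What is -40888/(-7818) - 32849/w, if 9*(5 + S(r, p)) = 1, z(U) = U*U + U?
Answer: 1162856957/1375968 ≈ 845.12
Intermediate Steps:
z(U) = U + U**2 (z(U) = U**2 + U = U + U**2)
K(y, o) = 2*y (K(y, o) = ((-4 + 2)*(1 + (-4 + 2)))*y = (-2*(1 - 2))*y = (-2*(-1))*y = 2*y)
S(r, p) = -44/9 (S(r, p) = -5 + (1/9)*1 = -5 + 1/9 = -44/9)
w = -352/9 (w = (2*4 - 8*0)*(-44/9) = (8 + 0)*(-44/9) = 8*(-44/9) = -352/9 ≈ -39.111)
-40888/(-7818) - 32849/w = -40888/(-7818) - 32849/(-352/9) = -40888*(-1/7818) - 32849*(-9/352) = 20444/3909 + 295641/352 = 1162856957/1375968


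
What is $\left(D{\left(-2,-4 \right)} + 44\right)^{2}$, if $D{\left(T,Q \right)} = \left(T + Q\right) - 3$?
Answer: $1225$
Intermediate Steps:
$D{\left(T,Q \right)} = -3 + Q + T$ ($D{\left(T,Q \right)} = \left(Q + T\right) - 3 = -3 + Q + T$)
$\left(D{\left(-2,-4 \right)} + 44\right)^{2} = \left(\left(-3 - 4 - 2\right) + 44\right)^{2} = \left(-9 + 44\right)^{2} = 35^{2} = 1225$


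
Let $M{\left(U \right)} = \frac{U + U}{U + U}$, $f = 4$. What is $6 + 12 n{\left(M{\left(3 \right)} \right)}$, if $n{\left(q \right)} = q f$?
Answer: $54$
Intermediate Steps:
$M{\left(U \right)} = 1$ ($M{\left(U \right)} = \frac{2 U}{2 U} = 2 U \frac{1}{2 U} = 1$)
$n{\left(q \right)} = 4 q$ ($n{\left(q \right)} = q 4 = 4 q$)
$6 + 12 n{\left(M{\left(3 \right)} \right)} = 6 + 12 \cdot 4 \cdot 1 = 6 + 12 \cdot 4 = 6 + 48 = 54$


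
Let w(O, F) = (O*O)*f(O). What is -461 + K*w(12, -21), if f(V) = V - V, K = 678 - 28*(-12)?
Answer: -461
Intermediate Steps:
K = 1014 (K = 678 - 1*(-336) = 678 + 336 = 1014)
f(V) = 0
w(O, F) = 0 (w(O, F) = (O*O)*0 = O²*0 = 0)
-461 + K*w(12, -21) = -461 + 1014*0 = -461 + 0 = -461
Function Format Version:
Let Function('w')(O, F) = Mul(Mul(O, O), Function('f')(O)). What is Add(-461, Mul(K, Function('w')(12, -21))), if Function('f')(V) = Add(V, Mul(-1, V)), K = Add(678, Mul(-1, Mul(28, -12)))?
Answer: -461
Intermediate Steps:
K = 1014 (K = Add(678, Mul(-1, -336)) = Add(678, 336) = 1014)
Function('f')(V) = 0
Function('w')(O, F) = 0 (Function('w')(O, F) = Mul(Mul(O, O), 0) = Mul(Pow(O, 2), 0) = 0)
Add(-461, Mul(K, Function('w')(12, -21))) = Add(-461, Mul(1014, 0)) = Add(-461, 0) = -461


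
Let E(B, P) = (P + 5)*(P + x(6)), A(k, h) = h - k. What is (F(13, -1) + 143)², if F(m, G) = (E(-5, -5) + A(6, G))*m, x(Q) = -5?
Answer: 2704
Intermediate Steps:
E(B, P) = (-5 + P)*(5 + P) (E(B, P) = (P + 5)*(P - 5) = (5 + P)*(-5 + P) = (-5 + P)*(5 + P))
F(m, G) = m*(-6 + G) (F(m, G) = ((-25 + (-5)²) + (G - 1*6))*m = ((-25 + 25) + (G - 6))*m = (0 + (-6 + G))*m = (-6 + G)*m = m*(-6 + G))
(F(13, -1) + 143)² = (13*(-6 - 1) + 143)² = (13*(-7) + 143)² = (-91 + 143)² = 52² = 2704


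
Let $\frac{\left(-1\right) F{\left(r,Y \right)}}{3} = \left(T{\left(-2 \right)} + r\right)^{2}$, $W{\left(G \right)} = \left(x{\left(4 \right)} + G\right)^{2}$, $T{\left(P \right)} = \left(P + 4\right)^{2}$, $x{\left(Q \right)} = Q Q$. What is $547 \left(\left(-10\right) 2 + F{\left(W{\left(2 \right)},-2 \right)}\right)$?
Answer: $-176556284$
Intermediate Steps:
$x{\left(Q \right)} = Q^{2}$
$T{\left(P \right)} = \left(4 + P\right)^{2}$
$W{\left(G \right)} = \left(16 + G\right)^{2}$ ($W{\left(G \right)} = \left(4^{2} + G\right)^{2} = \left(16 + G\right)^{2}$)
$F{\left(r,Y \right)} = - 3 \left(4 + r\right)^{2}$ ($F{\left(r,Y \right)} = - 3 \left(\left(4 - 2\right)^{2} + r\right)^{2} = - 3 \left(2^{2} + r\right)^{2} = - 3 \left(4 + r\right)^{2}$)
$547 \left(\left(-10\right) 2 + F{\left(W{\left(2 \right)},-2 \right)}\right) = 547 \left(\left(-10\right) 2 - 3 \left(4 + \left(16 + 2\right)^{2}\right)^{2}\right) = 547 \left(-20 - 3 \left(4 + 18^{2}\right)^{2}\right) = 547 \left(-20 - 3 \left(4 + 324\right)^{2}\right) = 547 \left(-20 - 3 \cdot 328^{2}\right) = 547 \left(-20 - 322752\right) = 547 \left(-322772\right) = -176556284$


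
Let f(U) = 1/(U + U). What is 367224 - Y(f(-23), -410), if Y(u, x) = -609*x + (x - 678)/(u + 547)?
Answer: 2957323022/25161 ≈ 1.1754e+5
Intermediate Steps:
f(U) = 1/(2*U)
Y(u, x) = -609*x + (-678 + x)/(547 + u)
367224 - Y(f(-23), -410) = 367224 - (-678 - 333122*(-410) - 609*(1/2)/(-23)*(-410))/(547 + (1/2)/(-23)) = 367224 - (-678 + 136580020 - 609*(1/2)*(-1/23)*(-410))/(547 + (1/2)*(-1/23)) = 367224 - (-678 + 136580020 - 609*(-1/46)*(-410))/(547 - 1/46) = 367224 - (-678 + 136580020 - 124845/23)/25161/46 = 367224 - 46*3141200021/(25161*23) = 367224 - 1*6282400042/25161 = 367224 - 6282400042/25161 = 2957323022/25161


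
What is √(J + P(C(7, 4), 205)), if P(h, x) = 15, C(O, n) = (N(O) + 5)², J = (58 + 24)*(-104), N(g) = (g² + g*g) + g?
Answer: I*√8513 ≈ 92.266*I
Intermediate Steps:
N(g) = g + 2*g² (N(g) = (g² + g²) + g = 2*g² + g = g + 2*g²)
J = -8528 (J = 82*(-104) = -8528)
C(O, n) = (5 + O*(1 + 2*O))² (C(O, n) = (O*(1 + 2*O) + 5)² = (5 + O*(1 + 2*O))²)
√(J + P(C(7, 4), 205)) = √(-8528 + 15) = √(-8513) = I*√8513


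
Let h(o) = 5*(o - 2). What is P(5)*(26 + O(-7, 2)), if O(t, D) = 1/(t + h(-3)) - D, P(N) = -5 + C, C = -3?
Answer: -767/4 ≈ -191.75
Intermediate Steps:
P(N) = -8 (P(N) = -5 - 3 = -8)
h(o) = -10 + 5*o (h(o) = 5*(-2 + o) = -10 + 5*o)
O(t, D) = 1/(-25 + t) - D (O(t, D) = 1/(t + (-10 + 5*(-3))) - D = 1/(t + (-10 - 15)) - D = 1/(t - 25) - D = 1/(-25 + t) - D)
P(5)*(26 + O(-7, 2)) = -8*(26 + (1 + 25*2 - 1*2*(-7))/(-25 - 7)) = -8*(26 + (1 + 50 + 14)/(-32)) = -8*(26 - 1/32*65) = -8*(26 - 65/32) = -8*767/32 = -767/4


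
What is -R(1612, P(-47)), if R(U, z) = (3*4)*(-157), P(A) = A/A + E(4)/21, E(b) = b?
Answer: 1884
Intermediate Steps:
P(A) = 25/21 (P(A) = A/A + 4/21 = 1 + 4*(1/21) = 1 + 4/21 = 25/21)
R(U, z) = -1884 (R(U, z) = 12*(-157) = -1884)
-R(1612, P(-47)) = -1*(-1884) = 1884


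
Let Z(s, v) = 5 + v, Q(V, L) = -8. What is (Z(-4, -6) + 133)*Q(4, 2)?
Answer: -1056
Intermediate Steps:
(Z(-4, -6) + 133)*Q(4, 2) = ((5 - 6) + 133)*(-8) = (-1 + 133)*(-8) = 132*(-8) = -1056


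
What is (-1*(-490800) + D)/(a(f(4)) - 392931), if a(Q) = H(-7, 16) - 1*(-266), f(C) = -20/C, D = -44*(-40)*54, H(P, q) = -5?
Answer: -19528/13089 ≈ -1.4919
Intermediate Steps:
D = 95040 (D = 1760*54 = 95040)
a(Q) = 261 (a(Q) = -5 - 1*(-266) = -5 + 266 = 261)
(-1*(-490800) + D)/(a(f(4)) - 392931) = (-1*(-490800) + 95040)/(261 - 392931) = (490800 + 95040)/(-392670) = 585840*(-1/392670) = -19528/13089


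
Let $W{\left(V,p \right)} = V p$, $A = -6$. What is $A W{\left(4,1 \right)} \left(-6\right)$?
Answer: $144$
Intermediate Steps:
$A W{\left(4,1 \right)} \left(-6\right) = - 6 \cdot 4 \cdot 1 \left(-6\right) = \left(-6\right) 4 \left(-6\right) = \left(-24\right) \left(-6\right) = 144$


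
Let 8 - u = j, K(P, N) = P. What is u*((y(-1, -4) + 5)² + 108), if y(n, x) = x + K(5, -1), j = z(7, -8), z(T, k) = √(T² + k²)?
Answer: 1152 - 144*√113 ≈ -378.74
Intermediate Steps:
j = √113 (j = √(7² + (-8)²) = √(49 + 64) = √113 ≈ 10.630)
u = 8 - √113 ≈ -2.6301
y(n, x) = 5 + x (y(n, x) = x + 5 = 5 + x)
u*((y(-1, -4) + 5)² + 108) = (8 - √113)*(((5 - 4) + 5)² + 108) = (8 - √113)*((1 + 5)² + 108) = (8 - √113)*(6² + 108) = (8 - √113)*(36 + 108) = (8 - √113)*144 = 1152 - 144*√113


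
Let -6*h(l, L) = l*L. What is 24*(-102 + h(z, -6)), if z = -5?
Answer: -2568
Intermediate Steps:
h(l, L) = -L*l/6 (h(l, L) = -l*L/6 = -L*l/6)
24*(-102 + h(z, -6)) = 24*(-102 - 1/6*(-6)*(-5)) = 24*(-102 - 5) = 24*(-107) = -2568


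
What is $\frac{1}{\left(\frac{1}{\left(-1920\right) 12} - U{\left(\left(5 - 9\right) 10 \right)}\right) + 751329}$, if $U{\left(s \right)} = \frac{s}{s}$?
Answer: $\frac{23040}{17310597119} \approx 1.331 \cdot 10^{-6}$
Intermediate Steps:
$U{\left(s \right)} = 1$
$\frac{1}{\left(\frac{1}{\left(-1920\right) 12} - U{\left(\left(5 - 9\right) 10 \right)}\right) + 751329} = \frac{1}{\left(\frac{1}{\left(-1920\right) 12} - 1\right) + 751329} = \frac{1}{\left(\frac{1}{-23040} - 1\right) + 751329} = \frac{1}{\left(- \frac{1}{23040} - 1\right) + 751329} = \frac{1}{- \frac{23041}{23040} + 751329} = \frac{1}{\frac{17310597119}{23040}} = \frac{23040}{17310597119}$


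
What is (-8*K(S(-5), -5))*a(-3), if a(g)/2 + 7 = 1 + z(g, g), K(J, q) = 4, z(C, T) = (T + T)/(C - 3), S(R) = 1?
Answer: 320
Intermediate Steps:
z(C, T) = 2*T/(-3 + C) (z(C, T) = (2*T)/(-3 + C) = 2*T/(-3 + C))
a(g) = -12 + 4*g/(-3 + g) (a(g) = -14 + 2*(1 + 2*g/(-3 + g)) = -14 + (2 + 4*g/(-3 + g)) = -12 + 4*g/(-3 + g))
(-8*K(S(-5), -5))*a(-3) = (-8*4)*(4*(9 - 2*(-3))/(-3 - 3)) = -128*(9 + 6)/(-6) = -128*(-1)*15/6 = -32*(-10) = 320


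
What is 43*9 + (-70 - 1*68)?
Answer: 249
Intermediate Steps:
43*9 + (-70 - 1*68) = 387 + (-70 - 68) = 387 - 138 = 249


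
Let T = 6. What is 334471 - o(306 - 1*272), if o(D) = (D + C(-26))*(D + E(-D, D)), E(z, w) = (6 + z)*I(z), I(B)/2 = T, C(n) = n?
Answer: 336887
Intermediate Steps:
I(B) = 12 (I(B) = 2*6 = 12)
E(z, w) = 72 + 12*z (E(z, w) = (6 + z)*12 = 72 + 12*z)
o(D) = (-26 + D)*(72 - 11*D) (o(D) = (D - 26)*(D + (72 + 12*(-D))) = (-26 + D)*(D + (72 - 12*D)) = (-26 + D)*(72 - 11*D))
334471 - o(306 - 1*272) = 334471 - (-1872 - 11*(306 - 1*272)² + 358*(306 - 1*272)) = 334471 - (-1872 - 11*(306 - 272)² + 358*(306 - 272)) = 334471 - (-1872 - 11*34² + 358*34) = 334471 - (-1872 - 11*1156 + 12172) = 334471 - (-1872 - 12716 + 12172) = 334471 - 1*(-2416) = 334471 + 2416 = 336887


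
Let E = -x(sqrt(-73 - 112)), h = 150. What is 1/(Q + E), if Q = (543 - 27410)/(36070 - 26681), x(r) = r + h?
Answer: -13475252413/2076156201474 + 88153321*I*sqrt(185)/2076156201474 ≈ -0.0064905 + 0.00057752*I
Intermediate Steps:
x(r) = 150 + r (x(r) = r + 150 = 150 + r)
Q = -26867/9389 ≈ -2.8615
E = -150 - I*sqrt(185) (E = -(150 + sqrt(-73 - 112)) = -(150 + sqrt(-185)) = -(150 + I*sqrt(185)) = -150 - I*sqrt(185) ≈ -150.0 - 13.601*I)
1/(Q + E) = 1/(-26867/9389 + (-150 - I*sqrt(185))) = 1/(-1435217/9389 - I*sqrt(185))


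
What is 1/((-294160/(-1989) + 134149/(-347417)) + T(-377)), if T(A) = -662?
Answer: -691012413/355520855047 ≈ -0.0019437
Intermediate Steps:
1/((-294160/(-1989) + 134149/(-347417)) + T(-377)) = 1/((-294160/(-1989) + 134149/(-347417)) - 662) = 1/((-294160*(-1/1989) + 134149*(-1/347417)) - 662) = 1/((294160/1989 - 134149/347417) - 662) = 1/(101929362359/691012413 - 662) = 1/(-355520855047/691012413) = -691012413/355520855047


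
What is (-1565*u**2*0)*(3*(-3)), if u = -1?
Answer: 0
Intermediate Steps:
(-1565*u**2*0)*(3*(-3)) = (-1565*(-1)**2*0)*(3*(-3)) = -1565*0*(-9) = 0*(-9) = 0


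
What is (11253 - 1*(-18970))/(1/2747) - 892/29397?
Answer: 2440614812765/29397 ≈ 8.3023e+7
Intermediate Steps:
(11253 - 1*(-18970))/(1/2747) - 892/29397 = (11253 + 18970)/(1/2747) - 892*1/29397 = 30223*2747 - 892/29397 = 83022581 - 892/29397 = 2440614812765/29397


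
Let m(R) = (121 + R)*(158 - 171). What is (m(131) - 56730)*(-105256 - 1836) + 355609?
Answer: 6426518161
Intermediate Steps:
m(R) = -1573 - 13*R (m(R) = (121 + R)*(-13) = -1573 - 13*R)
(m(131) - 56730)*(-105256 - 1836) + 355609 = ((-1573 - 13*131) - 56730)*(-105256 - 1836) + 355609 = ((-1573 - 1703) - 56730)*(-107092) + 355609 = (-3276 - 56730)*(-107092) + 355609 = -60006*(-107092) + 355609 = 6426162552 + 355609 = 6426518161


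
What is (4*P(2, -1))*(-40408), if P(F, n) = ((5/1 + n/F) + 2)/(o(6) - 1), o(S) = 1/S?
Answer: 6303648/5 ≈ 1.2607e+6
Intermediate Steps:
P(F, n) = -42/5 - 6*n/(5*F) (P(F, n) = ((5/1 + n/F) + 2)/(1/6 - 1) = ((5*1 + n/F) + 2)/(1/6 - 1) = ((5 + n/F) + 2)/(-5/6) = (7 + n/F)*(-6/5) = -42/5 - 6*n/(5*F))
(4*P(2, -1))*(-40408) = (4*((6/5)*(-1*(-1) - 7*2)/2))*(-40408) = (4*((6/5)*(1/2)*(1 - 14)))*(-40408) = (4*((6/5)*(1/2)*(-13)))*(-40408) = (4*(-39/5))*(-40408) = -156/5*(-40408) = 6303648/5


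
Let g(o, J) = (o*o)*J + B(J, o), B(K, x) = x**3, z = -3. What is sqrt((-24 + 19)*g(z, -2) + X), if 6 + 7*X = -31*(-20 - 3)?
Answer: sqrt(326) ≈ 18.055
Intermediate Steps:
g(o, J) = o**3 + J*o**2 (g(o, J) = (o*o)*J + o**3 = o**2*J + o**3 = J*o**2 + o**3 = o**3 + J*o**2)
X = 101 (X = -6/7 + (-31*(-20 - 3))/7 = -6/7 + (-31*(-23))/7 = -6/7 + (1/7)*713 = -6/7 + 713/7 = 101)
sqrt((-24 + 19)*g(z, -2) + X) = sqrt((-24 + 19)*((-3)**2*(-2 - 3)) + 101) = sqrt(-45*(-5) + 101) = sqrt(-5*(-45) + 101) = sqrt(225 + 101) = sqrt(326)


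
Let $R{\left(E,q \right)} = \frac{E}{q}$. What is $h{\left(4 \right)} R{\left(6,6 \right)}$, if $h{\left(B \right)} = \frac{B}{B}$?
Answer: $1$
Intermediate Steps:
$h{\left(B \right)} = 1$
$h{\left(4 \right)} R{\left(6,6 \right)} = 1 \cdot \frac{6}{6} = 1 \cdot 6 \cdot \frac{1}{6} = 1 \cdot 1 = 1$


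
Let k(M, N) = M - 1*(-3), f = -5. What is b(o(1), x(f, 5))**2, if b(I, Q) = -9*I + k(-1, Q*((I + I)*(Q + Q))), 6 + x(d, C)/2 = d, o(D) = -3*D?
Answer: 841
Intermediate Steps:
x(d, C) = -12 + 2*d
k(M, N) = 3 + M (k(M, N) = M + 3 = 3 + M)
b(I, Q) = 2 - 9*I (b(I, Q) = -9*I + (3 - 1) = -9*I + 2 = 2 - 9*I)
b(o(1), x(f, 5))**2 = (2 - (-27))**2 = (2 - 9*(-3))**2 = (2 + 27)**2 = 29**2 = 841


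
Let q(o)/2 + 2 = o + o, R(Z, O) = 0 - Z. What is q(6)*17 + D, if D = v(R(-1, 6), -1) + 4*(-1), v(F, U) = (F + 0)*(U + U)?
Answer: 334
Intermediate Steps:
R(Z, O) = -Z
q(o) = -4 + 4*o (q(o) = -4 + 2*(o + o) = -4 + 2*(2*o) = -4 + 4*o)
v(F, U) = 2*F*U (v(F, U) = F*(2*U) = 2*F*U)
D = -6 (D = 2*(-1*(-1))*(-1) + 4*(-1) = 2*1*(-1) - 4 = -2 - 4 = -6)
q(6)*17 + D = (-4 + 4*6)*17 - 6 = (-4 + 24)*17 - 6 = 20*17 - 6 = 340 - 6 = 334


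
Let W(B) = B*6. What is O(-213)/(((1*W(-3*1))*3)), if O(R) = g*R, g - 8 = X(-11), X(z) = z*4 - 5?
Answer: -2911/18 ≈ -161.72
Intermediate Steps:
X(z) = -5 + 4*z (X(z) = 4*z - 5 = -5 + 4*z)
g = -41 (g = 8 + (-5 + 4*(-11)) = 8 + (-5 - 44) = 8 - 49 = -41)
W(B) = 6*B
O(R) = -41*R
O(-213)/(((1*W(-3*1))*3)) = (-41*(-213))/(((1*(6*(-3*1)))*3)) = 8733/((1*(6*(-3)))*3) = 8733/((1*(-18))*3) = 8733/(-18*3) = 8733/(-54) = -1/54*8733 = -2911/18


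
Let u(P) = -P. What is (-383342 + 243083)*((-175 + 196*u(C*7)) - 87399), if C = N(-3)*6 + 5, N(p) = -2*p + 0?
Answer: 20172890934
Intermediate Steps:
N(p) = -2*p
C = 41 (C = -2*(-3)*6 + 5 = 6*6 + 5 = 36 + 5 = 41)
(-383342 + 243083)*((-175 + 196*u(C*7)) - 87399) = (-383342 + 243083)*((-175 + 196*(-41*7)) - 87399) = -140259*((-175 + 196*(-1*287)) - 87399) = -140259*((-175 + 196*(-287)) - 87399) = -140259*((-175 - 56252) - 87399) = -140259*(-56427 - 87399) = -140259*(-143826) = 20172890934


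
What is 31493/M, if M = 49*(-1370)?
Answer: -4499/9590 ≈ -0.46913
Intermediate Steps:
M = -67130
31493/M = 31493/(-67130) = 31493*(-1/67130) = -4499/9590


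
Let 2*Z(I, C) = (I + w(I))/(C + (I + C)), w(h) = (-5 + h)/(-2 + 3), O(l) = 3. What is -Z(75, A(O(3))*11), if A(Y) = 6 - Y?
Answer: -145/282 ≈ -0.51418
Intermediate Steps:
w(h) = -5 + h (w(h) = (-5 + h)/1 = (-5 + h)*1 = -5 + h)
Z(I, C) = (-5 + 2*I)/(2*(I + 2*C)) (Z(I, C) = ((I + (-5 + I))/(C + (I + C)))/2 = ((-5 + 2*I)/(C + (C + I)))/2 = ((-5 + 2*I)/(I + 2*C))/2 = (-5 + 2*I)/(2*(I + 2*C)))
-Z(75, A(O(3))*11) = -(-5/2 + 75)/(75 + 2*((6 - 1*3)*11)) = -145/((75 + 2*((6 - 3)*11))*2) = -145/((75 + 2*(3*11))*2) = -145/((75 + 2*33)*2) = -145/((75 + 66)*2) = -145/(141*2) = -1*145/282 = -145/282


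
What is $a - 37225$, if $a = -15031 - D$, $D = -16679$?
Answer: $-35577$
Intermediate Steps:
$a = 1648$ ($a = -15031 - -16679 = -15031 + 16679 = 1648$)
$a - 37225 = 1648 - 37225 = -35577$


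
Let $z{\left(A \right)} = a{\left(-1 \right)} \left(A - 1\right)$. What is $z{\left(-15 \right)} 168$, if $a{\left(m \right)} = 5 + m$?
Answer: $-10752$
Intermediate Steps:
$z{\left(A \right)} = -4 + 4 A$ ($z{\left(A \right)} = \left(5 - 1\right) \left(A - 1\right) = 4 \left(-1 + A\right) = -4 + 4 A$)
$z{\left(-15 \right)} 168 = \left(-4 + 4 \left(-15\right)\right) 168 = \left(-4 - 60\right) 168 = \left(-64\right) 168 = -10752$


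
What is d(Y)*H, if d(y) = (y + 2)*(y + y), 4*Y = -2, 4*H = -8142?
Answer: 12213/4 ≈ 3053.3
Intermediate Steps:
H = -4071/2 (H = (¼)*(-8142) = -4071/2 ≈ -2035.5)
Y = -½ (Y = (¼)*(-2) = -½ ≈ -0.50000)
d(y) = 2*y*(2 + y) (d(y) = (2 + y)*(2*y) = 2*y*(2 + y))
d(Y)*H = (2*(-½)*(2 - ½))*(-4071/2) = (2*(-½)*(3/2))*(-4071/2) = -3/2*(-4071/2) = 12213/4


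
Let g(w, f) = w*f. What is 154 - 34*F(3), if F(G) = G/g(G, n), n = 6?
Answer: 445/3 ≈ 148.33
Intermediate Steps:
g(w, f) = f*w
F(G) = ⅙ (F(G) = G/((6*G)) = G*(1/(6*G)) = ⅙)
154 - 34*F(3) = 154 - 34*⅙ = 154 - 17/3 = 445/3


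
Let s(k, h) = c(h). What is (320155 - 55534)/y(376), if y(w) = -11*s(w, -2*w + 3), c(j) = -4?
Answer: 264621/44 ≈ 6014.1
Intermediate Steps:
s(k, h) = -4
y(w) = 44 (y(w) = -11*(-4) = 44)
(320155 - 55534)/y(376) = (320155 - 55534)/44 = 264621*(1/44) = 264621/44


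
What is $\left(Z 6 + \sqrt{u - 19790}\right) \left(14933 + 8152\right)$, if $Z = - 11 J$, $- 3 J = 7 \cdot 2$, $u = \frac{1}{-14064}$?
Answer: $7110180 + \frac{7695 i \sqrt{244649047119}}{1172} \approx 7.1102 \cdot 10^{6} + 3.2475 \cdot 10^{6} i$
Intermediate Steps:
$u = - \frac{1}{14064} \approx -7.1104 \cdot 10^{-5}$
$J = - \frac{14}{3}$ ($J = - \frac{7 \cdot 2}{3} = \left(- \frac{1}{3}\right) 14 = - \frac{14}{3} \approx -4.6667$)
$Z = \frac{154}{3}$ ($Z = \left(-11\right) \left(- \frac{14}{3}\right) = \frac{154}{3} \approx 51.333$)
$\left(Z 6 + \sqrt{u - 19790}\right) \left(14933 + 8152\right) = \left(\frac{154}{3} \cdot 6 + \sqrt{- \frac{1}{14064} - 19790}\right) \left(14933 + 8152\right) = \left(308 + \sqrt{- \frac{278326561}{14064}}\right) 23085 = \left(308 + \frac{i \sqrt{244649047119}}{3516}\right) 23085 = 7110180 + \frac{7695 i \sqrt{244649047119}}{1172}$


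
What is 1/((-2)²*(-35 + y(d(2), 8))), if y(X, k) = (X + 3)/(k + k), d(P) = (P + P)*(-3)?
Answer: -4/569 ≈ -0.0070299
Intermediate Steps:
d(P) = -6*P (d(P) = (2*P)*(-3) = -6*P)
y(X, k) = (3 + X)/(2*k) (y(X, k) = (3 + X)/((2*k)) = (3 + X)*(1/(2*k)) = (3 + X)/(2*k))
1/((-2)²*(-35 + y(d(2), 8))) = 1/((-2)²*(-35 + (½)*(3 - 6*2)/8)) = 1/(4*(-35 + (½)*(⅛)*(3 - 12))) = 1/(4*(-35 + (½)*(⅛)*(-9))) = 1/(4*(-35 - 9/16)) = 1/(4*(-569/16)) = 1/(-569/4) = -4/569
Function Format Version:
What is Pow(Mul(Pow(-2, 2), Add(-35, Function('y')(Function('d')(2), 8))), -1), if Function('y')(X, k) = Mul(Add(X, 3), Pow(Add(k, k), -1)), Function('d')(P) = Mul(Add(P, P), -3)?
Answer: Rational(-4, 569) ≈ -0.0070299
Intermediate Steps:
Function('d')(P) = Mul(-6, P) (Function('d')(P) = Mul(Mul(2, P), -3) = Mul(-6, P))
Function('y')(X, k) = Mul(Rational(1, 2), Pow(k, -1), Add(3, X)) (Function('y')(X, k) = Mul(Add(3, X), Pow(Mul(2, k), -1)) = Mul(Add(3, X), Mul(Rational(1, 2), Pow(k, -1))) = Mul(Rational(1, 2), Pow(k, -1), Add(3, X)))
Pow(Mul(Pow(-2, 2), Add(-35, Function('y')(Function('d')(2), 8))), -1) = Pow(Mul(Pow(-2, 2), Add(-35, Mul(Rational(1, 2), Pow(8, -1), Add(3, Mul(-6, 2))))), -1) = Pow(Mul(4, Add(-35, Mul(Rational(1, 2), Rational(1, 8), Add(3, -12)))), -1) = Pow(Mul(4, Add(-35, Mul(Rational(1, 2), Rational(1, 8), -9))), -1) = Pow(Mul(4, Add(-35, Rational(-9, 16))), -1) = Pow(Mul(4, Rational(-569, 16)), -1) = Pow(Rational(-569, 4), -1) = Rational(-4, 569)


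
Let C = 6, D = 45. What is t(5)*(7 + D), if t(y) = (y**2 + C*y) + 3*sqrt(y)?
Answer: 2860 + 156*sqrt(5) ≈ 3208.8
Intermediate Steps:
t(y) = y**2 + 3*sqrt(y) + 6*y (t(y) = (y**2 + 6*y) + 3*sqrt(y) = y**2 + 3*sqrt(y) + 6*y)
t(5)*(7 + D) = (5**2 + 3*sqrt(5) + 6*5)*(7 + 45) = (25 + 3*sqrt(5) + 30)*52 = (55 + 3*sqrt(5))*52 = 2860 + 156*sqrt(5)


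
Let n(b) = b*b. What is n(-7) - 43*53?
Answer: -2230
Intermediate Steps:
n(b) = b²
n(-7) - 43*53 = (-7)² - 43*53 = 49 - 2279 = -2230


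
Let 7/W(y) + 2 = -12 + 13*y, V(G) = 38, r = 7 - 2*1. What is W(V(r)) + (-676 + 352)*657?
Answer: -102176633/480 ≈ -2.1287e+5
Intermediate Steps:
r = 5 (r = 7 - 2 = 5)
W(y) = 7/(-14 + 13*y) (W(y) = 7/(-2 + (-12 + 13*y)) = 7/(-14 + 13*y))
W(V(r)) + (-676 + 352)*657 = 7/(-14 + 13*38) + (-676 + 352)*657 = 7/(-14 + 494) - 324*657 = 7/480 - 212868 = -102176633/480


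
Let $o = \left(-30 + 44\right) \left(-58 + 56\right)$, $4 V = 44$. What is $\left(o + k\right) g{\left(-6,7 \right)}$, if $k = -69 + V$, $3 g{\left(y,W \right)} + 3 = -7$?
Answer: $\frac{860}{3} \approx 286.67$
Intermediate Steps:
$V = 11$ ($V = \frac{1}{4} \cdot 44 = 11$)
$g{\left(y,W \right)} = - \frac{10}{3}$ ($g{\left(y,W \right)} = -1 + \frac{1}{3} \left(-7\right) = -1 - \frac{7}{3} = - \frac{10}{3}$)
$k = -58$ ($k = -69 + 11 = -58$)
$o = -28$ ($o = 14 \left(-2\right) = -28$)
$\left(o + k\right) g{\left(-6,7 \right)} = \left(-28 - 58\right) \left(- \frac{10}{3}\right) = \left(-86\right) \left(- \frac{10}{3}\right) = \frac{860}{3}$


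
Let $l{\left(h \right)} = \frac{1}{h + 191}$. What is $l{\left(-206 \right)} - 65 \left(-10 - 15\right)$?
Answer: $\frac{24374}{15} \approx 1624.9$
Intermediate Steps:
$l{\left(h \right)} = \frac{1}{191 + h}$
$l{\left(-206 \right)} - 65 \left(-10 - 15\right) = \frac{1}{191 - 206} - 65 \left(-10 - 15\right) = \frac{1}{-15} - -1625 = - \frac{1}{15} + 1625 = \frac{24374}{15}$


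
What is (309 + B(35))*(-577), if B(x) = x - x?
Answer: -178293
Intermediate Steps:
B(x) = 0
(309 + B(35))*(-577) = (309 + 0)*(-577) = 309*(-577) = -178293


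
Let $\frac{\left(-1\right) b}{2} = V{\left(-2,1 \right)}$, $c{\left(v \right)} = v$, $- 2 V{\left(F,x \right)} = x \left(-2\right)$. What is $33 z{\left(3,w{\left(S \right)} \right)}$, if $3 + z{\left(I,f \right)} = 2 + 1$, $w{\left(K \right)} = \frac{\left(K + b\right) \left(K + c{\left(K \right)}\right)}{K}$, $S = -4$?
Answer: $0$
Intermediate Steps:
$V{\left(F,x \right)} = x$ ($V{\left(F,x \right)} = - \frac{x \left(-2\right)}{2} = - \frac{\left(-2\right) x}{2} = x$)
$b = -2$ ($b = \left(-2\right) 1 = -2$)
$w{\left(K \right)} = -4 + 2 K$ ($w{\left(K \right)} = \frac{\left(K - 2\right) \left(K + K\right)}{K} = \frac{\left(-2 + K\right) 2 K}{K} = \frac{2 K \left(-2 + K\right)}{K} = -4 + 2 K$)
$z{\left(I,f \right)} = 0$ ($z{\left(I,f \right)} = -3 + \left(2 + 1\right) = -3 + 3 = 0$)
$33 z{\left(3,w{\left(S \right)} \right)} = 33 \cdot 0 = 0$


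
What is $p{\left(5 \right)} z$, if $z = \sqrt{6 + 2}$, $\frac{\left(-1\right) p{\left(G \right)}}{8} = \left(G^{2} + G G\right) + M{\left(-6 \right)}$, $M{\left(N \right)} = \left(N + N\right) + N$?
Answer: $- 512 \sqrt{2} \approx -724.08$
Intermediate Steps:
$M{\left(N \right)} = 3 N$ ($M{\left(N \right)} = 2 N + N = 3 N$)
$p{\left(G \right)} = 144 - 16 G^{2}$ ($p{\left(G \right)} = - 8 \left(\left(G^{2} + G G\right) + 3 \left(-6\right)\right) = - 8 \left(\left(G^{2} + G^{2}\right) - 18\right) = - 8 \left(2 G^{2} - 18\right) = - 8 \left(-18 + 2 G^{2}\right) = 144 - 16 G^{2}$)
$z = 2 \sqrt{2}$ ($z = \sqrt{8} = 2 \sqrt{2} \approx 2.8284$)
$p{\left(5 \right)} z = \left(144 - 16 \cdot 5^{2}\right) 2 \sqrt{2} = \left(144 - 400\right) 2 \sqrt{2} = - 256 \cdot 2 \sqrt{2} = - 512 \sqrt{2}$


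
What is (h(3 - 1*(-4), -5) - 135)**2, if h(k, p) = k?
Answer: 16384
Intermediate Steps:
(h(3 - 1*(-4), -5) - 135)**2 = ((3 - 1*(-4)) - 135)**2 = ((3 + 4) - 135)**2 = (7 - 135)**2 = (-128)**2 = 16384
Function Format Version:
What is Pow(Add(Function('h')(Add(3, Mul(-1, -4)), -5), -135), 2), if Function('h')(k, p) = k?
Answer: 16384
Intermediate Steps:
Pow(Add(Function('h')(Add(3, Mul(-1, -4)), -5), -135), 2) = Pow(Add(Add(3, Mul(-1, -4)), -135), 2) = Pow(Add(Add(3, 4), -135), 2) = Pow(Add(7, -135), 2) = Pow(-128, 2) = 16384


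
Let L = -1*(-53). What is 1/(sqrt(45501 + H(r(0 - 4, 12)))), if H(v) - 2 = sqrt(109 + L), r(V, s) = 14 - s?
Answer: 1/sqrt(45503 + 9*sqrt(2)) ≈ 0.0046873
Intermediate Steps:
L = 53
H(v) = 2 + 9*sqrt(2) (H(v) = 2 + sqrt(109 + 53) = 2 + sqrt(162) = 2 + 9*sqrt(2))
1/(sqrt(45501 + H(r(0 - 4, 12)))) = 1/(sqrt(45501 + (2 + 9*sqrt(2)))) = 1/(sqrt(45503 + 9*sqrt(2))) = 1/sqrt(45503 + 9*sqrt(2))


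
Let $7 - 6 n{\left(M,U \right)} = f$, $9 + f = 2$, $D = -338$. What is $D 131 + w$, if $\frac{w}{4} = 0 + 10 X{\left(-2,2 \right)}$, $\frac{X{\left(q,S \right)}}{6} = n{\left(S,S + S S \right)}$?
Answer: $-43718$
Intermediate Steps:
$f = -7$ ($f = -9 + 2 = -7$)
$n{\left(M,U \right)} = \frac{7}{3}$ ($n{\left(M,U \right)} = \frac{7}{6} - - \frac{7}{6} = \frac{7}{6} + \frac{7}{6} = \frac{7}{3}$)
$X{\left(q,S \right)} = 14$ ($X{\left(q,S \right)} = 6 \cdot \frac{7}{3} = 14$)
$w = 560$ ($w = 4 \left(0 + 10 \cdot 14\right) = 4 \left(0 + 140\right) = 4 \cdot 140 = 560$)
$D 131 + w = \left(-338\right) 131 + 560 = -44278 + 560 = -43718$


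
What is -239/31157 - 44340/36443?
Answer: -1390211257/1135454551 ≈ -1.2244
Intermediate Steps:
-239/31157 - 44340/36443 = -1390211257/1135454551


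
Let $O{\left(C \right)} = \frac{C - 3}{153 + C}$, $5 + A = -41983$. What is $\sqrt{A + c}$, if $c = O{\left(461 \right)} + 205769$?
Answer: $\frac{2 \sqrt{3859066443}}{307} \approx 404.7$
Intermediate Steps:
$A = -41988$ ($A = -5 - 41983 = -41988$)
$O{\left(C \right)} = \frac{-3 + C}{153 + C}$
$c = \frac{63171312}{307}$ ($c = \frac{-3 + 461}{153 + 461} + 205769 = \frac{1}{614} \cdot 458 + 205769 = \frac{229}{307} + 205769 = \frac{63171312}{307} \approx 2.0577 \cdot 10^{5}$)
$\sqrt{A + c} = \sqrt{-41988 + \frac{63171312}{307}} = \sqrt{\frac{50280996}{307}} = \frac{2 \sqrt{3859066443}}{307}$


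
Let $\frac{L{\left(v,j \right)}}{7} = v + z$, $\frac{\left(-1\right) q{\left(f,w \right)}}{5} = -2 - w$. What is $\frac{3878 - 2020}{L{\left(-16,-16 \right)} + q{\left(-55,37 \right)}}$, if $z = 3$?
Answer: $\frac{929}{52} \approx 17.865$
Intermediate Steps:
$q{\left(f,w \right)} = 10 + 5 w$ ($q{\left(f,w \right)} = - 5 \left(-2 - w\right) = 10 + 5 w$)
$L{\left(v,j \right)} = 21 + 7 v$ ($L{\left(v,j \right)} = 7 \left(v + 3\right) = 7 \left(3 + v\right) = 21 + 7 v$)
$\frac{3878 - 2020}{L{\left(-16,-16 \right)} + q{\left(-55,37 \right)}} = \frac{3878 - 2020}{\left(21 + 7 \left(-16\right)\right) + \left(10 + 5 \cdot 37\right)} = \frac{1858}{\left(21 - 112\right) + \left(10 + 185\right)} = \frac{1858}{-91 + 195} = \frac{1858}{104} = 1858 \cdot \frac{1}{104} = \frac{929}{52}$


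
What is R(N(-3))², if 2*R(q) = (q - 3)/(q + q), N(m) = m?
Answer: ¼ ≈ 0.25000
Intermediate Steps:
R(q) = (-3 + q)/(4*q) (R(q) = ((q - 3)/(q + q))/2 = ((-3 + q)/((2*q)))/2 = ((-3 + q)*(1/(2*q)))/2 = ((-3 + q)/(2*q))/2 = (-3 + q)/(4*q))
R(N(-3))² = ((¼)*(-3 - 3)/(-3))² = ((¼)*(-⅓)*(-6))² = (½)² = ¼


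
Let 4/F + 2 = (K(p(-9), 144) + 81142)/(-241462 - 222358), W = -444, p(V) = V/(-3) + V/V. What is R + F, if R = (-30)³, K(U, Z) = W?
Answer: -13613490640/504169 ≈ -27002.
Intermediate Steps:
p(V) = 1 - V/3 (p(V) = V*(-⅓) + 1 = -V/3 + 1 = 1 - V/3)
K(U, Z) = -444
F = -927640/504169 (F = 4/(-2 + (-444 + 81142)/(-241462 - 222358)) = 4/(-2 + 80698/(-463820)) = 4/(-2 + 80698*(-1/463820)) = 4/(-2 - 40349/231910) = 4/(-504169/231910) = 4*(-231910/504169) = -927640/504169 ≈ -1.8399)
R = -27000
R + F = -27000 - 927640/504169 = -13613490640/504169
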